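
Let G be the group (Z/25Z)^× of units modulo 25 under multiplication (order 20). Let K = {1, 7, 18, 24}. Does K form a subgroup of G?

Yes

|K| = 4 divides |G| = 20, consistent with Lagrange.
K contains the identity, every element's inverse is in K, and K is closed under ·: it is a subgroup.
In fact K = ⟨18⟩.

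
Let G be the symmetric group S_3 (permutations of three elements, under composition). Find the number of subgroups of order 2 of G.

3

|G| = 6 and 2 | 6, so subgroups of order 2 are possible by Lagrange.
The subgroups of order 2 are: {e, (1 2)}; {e, (1 3)}; {e, (2 3)}.
So G has 3 subgroups of order 2.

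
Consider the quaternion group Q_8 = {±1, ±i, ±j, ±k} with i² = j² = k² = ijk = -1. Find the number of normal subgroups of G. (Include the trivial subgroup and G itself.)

6

G has 6 subgroups. Checking conjugation-invariance by order — order 1: 1/1 normal; order 2: 1/1 normal; order 4: 3/3 normal; order 8: 1/1 normal.
Total normal subgroups: 6.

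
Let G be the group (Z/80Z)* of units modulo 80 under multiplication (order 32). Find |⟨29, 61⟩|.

8

|⟨29⟩| = 4 and |⟨61⟩| = 4, so |H| is a multiple of lcm(4, 4) = 4 and divides |G| = 32.
Closing under the operation: H = {1, 9, 21, 29, 41, 49, 61, 69}, so |H| = 8.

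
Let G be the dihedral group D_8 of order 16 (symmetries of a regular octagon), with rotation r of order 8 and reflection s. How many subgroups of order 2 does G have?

9

|G| = 16 and 2 | 16, so subgroups of order 2 are possible by Lagrange.
The subgroups of order 2 are: {e, r^2s}; {e, r^3s}; {e, r^4}; {e, r^4s}; … (9 in all).
So G has 9 subgroups of order 2.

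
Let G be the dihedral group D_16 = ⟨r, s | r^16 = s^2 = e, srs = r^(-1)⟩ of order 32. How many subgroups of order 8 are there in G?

5

|G| = 32 and 8 | 32, so subgroups of order 8 are possible by Lagrange.
The subgroups of order 8 are: {e, r^2, r^4, r^6, r^8, r^10, r^12, r^14}; {e, r^4, r^8, r^12, r^2s, r^6s, r^10s, r^14s}; {e, r^4, r^8, r^12, r^3s, r^7s, r^11s, r^15s}; {e, r^4, r^8, r^12, s, r^4s, r^8s, r^12s}; … (5 in all).
So G has 5 subgroups of order 8.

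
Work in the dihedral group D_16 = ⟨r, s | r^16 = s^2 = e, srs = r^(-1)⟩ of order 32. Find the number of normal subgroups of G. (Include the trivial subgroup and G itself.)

8

G has 36 subgroups. Checking conjugation-invariance by order — order 1: 1/1 normal; order 2: 1/17 normal; order 4: 1/9 normal; order 8: 1/5 normal; order 16: 3/3 normal; order 32: 1/1 normal.
Total normal subgroups: 8.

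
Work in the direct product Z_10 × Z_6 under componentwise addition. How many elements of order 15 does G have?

8

An element (a,b) has order lcm(ord(a), ord(b)); count pairs with lcm equal to 15.
Enumerating gives 8 such elements.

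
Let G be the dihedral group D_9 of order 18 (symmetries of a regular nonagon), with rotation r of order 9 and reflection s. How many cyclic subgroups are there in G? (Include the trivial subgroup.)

12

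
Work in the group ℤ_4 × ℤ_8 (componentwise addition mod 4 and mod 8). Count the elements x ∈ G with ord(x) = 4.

12

An element (a,b) has order lcm(ord(a), ord(b)); count pairs with lcm equal to 4.
Enumerating gives 12 such elements.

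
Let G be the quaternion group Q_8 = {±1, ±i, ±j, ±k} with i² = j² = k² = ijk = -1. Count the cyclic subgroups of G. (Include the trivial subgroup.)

5

Group the elements of G by the cyclic subgroup they generate; each cyclic subgroup of order d accounts for φ(d) elements.
Cyclic subgroups by order — order 1: 1; order 2: 1; order 4: 3.
Total: 5.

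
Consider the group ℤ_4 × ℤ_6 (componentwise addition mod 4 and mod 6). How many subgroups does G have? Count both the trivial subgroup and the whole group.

|G| = 24, so by Lagrange every subgroup order divides 24. Divisors: 1, 2, 3, 4, 6, 8, 12, 24.
Subgroups by order — order 1: 1; order 2: 3; order 3: 1; order 4: 3; order 6: 3; order 8: 1; order 12: 3; order 24: 1.
Total: 1 + 3 + 1 + 3 + 3 + 1 + 3 + 1 = 16.

16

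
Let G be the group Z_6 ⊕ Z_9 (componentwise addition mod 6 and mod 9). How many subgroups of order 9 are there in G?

4

|G| = 54 and 9 | 54, so subgroups of order 9 are possible by Lagrange.
The subgroups of order 9 are: {(0,0), (0,1), (0,2), (0,3), (0,4), (0,5), (0,6), (0,7), (0,8)}; {(0,0), (0,3), (0,6), (2,0), (2,3), (2,6), (4,0), (4,3), (4,6)}; {(0,0), (0,3), (0,6), (2,1), (2,4), (2,7), (4,2), (4,5), (4,8)}; {(0,0), (0,3), (0,6), (2,2), (2,5), (2,8), (4,1), (4,4), (4,7)}.
So G has 4 subgroups of order 9.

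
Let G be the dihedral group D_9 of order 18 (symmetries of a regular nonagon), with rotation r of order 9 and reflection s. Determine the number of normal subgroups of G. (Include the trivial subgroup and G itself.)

4

G has 16 subgroups. Checking conjugation-invariance by order — order 1: 1/1 normal; order 2: 0/9 normal; order 3: 1/1 normal; order 6: 0/3 normal; order 9: 1/1 normal; order 18: 1/1 normal.
Total normal subgroups: 4.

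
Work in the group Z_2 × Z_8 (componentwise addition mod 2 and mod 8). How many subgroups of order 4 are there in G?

3

|G| = 16 and 4 | 16, so subgroups of order 4 are possible by Lagrange.
The subgroups of order 4 are: {(0,0), (0,2), (0,4), (0,6)}; {(0,0), (0,4), (1,0), (1,4)}; {(0,0), (0,4), (1,2), (1,6)}.
So G has 3 subgroups of order 4.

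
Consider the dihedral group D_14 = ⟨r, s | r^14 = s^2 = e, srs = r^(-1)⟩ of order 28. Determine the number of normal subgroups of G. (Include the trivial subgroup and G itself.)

G has 28 subgroups. Checking conjugation-invariance by order — order 1: 1/1 normal; order 2: 1/15 normal; order 4: 0/7 normal; order 7: 1/1 normal; order 14: 3/3 normal; order 28: 1/1 normal.
Total normal subgroups: 7.

7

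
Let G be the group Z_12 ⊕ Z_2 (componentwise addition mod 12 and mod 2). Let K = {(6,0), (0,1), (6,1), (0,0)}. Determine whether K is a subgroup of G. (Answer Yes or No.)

Yes

|K| = 4 divides |G| = 24, consistent with Lagrange.
K contains the identity, every element's inverse is in K, and K is closed under +: it is a subgroup.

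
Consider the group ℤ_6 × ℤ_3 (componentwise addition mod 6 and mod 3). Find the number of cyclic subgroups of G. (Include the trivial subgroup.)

Each element a generates a cyclic subgroup ⟨a⟩; distinct elements may generate the same one (a cyclic group of order d has φ(d) generators).
Cyclic subgroups by order — order 1: 1; order 2: 1; order 3: 4; order 6: 4.
Total: 10.

10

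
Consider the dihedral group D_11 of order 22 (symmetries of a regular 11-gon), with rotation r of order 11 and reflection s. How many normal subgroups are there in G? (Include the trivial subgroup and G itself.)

3

G has 14 subgroups. Checking conjugation-invariance by order — order 1: 1/1 normal; order 2: 0/11 normal; order 11: 1/1 normal; order 22: 1/1 normal.
Total normal subgroups: 3.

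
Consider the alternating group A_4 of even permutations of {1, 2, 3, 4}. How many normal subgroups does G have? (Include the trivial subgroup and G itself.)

3

G has 10 subgroups. Checking conjugation-invariance by order — order 1: 1/1 normal; order 2: 0/3 normal; order 3: 0/4 normal; order 4: 1/1 normal; order 12: 1/1 normal.
Total normal subgroups: 3.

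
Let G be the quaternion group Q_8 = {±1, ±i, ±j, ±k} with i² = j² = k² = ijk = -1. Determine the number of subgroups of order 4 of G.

3

|G| = 8 and 4 | 8, so subgroups of order 4 are possible by Lagrange.
The subgroups of order 4 are: {1, -1, i, -i}; {1, -1, j, -j}; {1, -1, k, -k}.
So G has 3 subgroups of order 4.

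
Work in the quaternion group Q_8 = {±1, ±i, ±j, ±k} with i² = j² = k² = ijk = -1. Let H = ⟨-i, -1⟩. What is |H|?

4

|⟨-i⟩| = 4 and |⟨-1⟩| = 2, so |H| is a multiple of lcm(4, 2) = 4 and divides |G| = 8.
Closing under the operation: H = {1, -1, i, -i}, so |H| = 4.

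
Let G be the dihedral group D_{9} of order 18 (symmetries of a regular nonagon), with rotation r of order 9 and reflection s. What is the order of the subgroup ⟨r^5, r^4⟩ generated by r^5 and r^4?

9

|⟨r^5⟩| = 9 and |⟨r^4⟩| = 9, so |H| is a multiple of lcm(9, 9) = 9 and divides |G| = 18.
Closing under the operation: H = {e, r, r^2, r^3, r^4, r^5, r^6, r^7, r^8}, so |H| = 9.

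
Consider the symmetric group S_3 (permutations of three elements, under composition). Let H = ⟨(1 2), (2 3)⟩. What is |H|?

6

|⟨(1 2)⟩| = 2 and |⟨(2 3)⟩| = 2, so |H| is a multiple of lcm(2, 2) = 2 and divides |G| = 6.
Closing {(1 2), (2 3)} under the group operation gives all of G, so |H| = 6.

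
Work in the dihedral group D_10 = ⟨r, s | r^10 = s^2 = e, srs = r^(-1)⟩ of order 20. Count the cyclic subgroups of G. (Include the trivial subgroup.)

14

Group the elements of G by the cyclic subgroup they generate; each cyclic subgroup of order d accounts for φ(d) elements.
Cyclic subgroups by order — order 1: 1; order 2: 11; order 5: 1; order 10: 1.
Total: 14.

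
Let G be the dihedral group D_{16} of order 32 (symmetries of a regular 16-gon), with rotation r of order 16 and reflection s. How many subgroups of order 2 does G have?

|G| = 32 and 2 | 32, so subgroups of order 2 are possible by Lagrange.
The subgroups of order 2 are: {e, r^10s}; {e, r^11s}; {e, r^12s}; {e, r^13s}; … (17 in all).
So G has 17 subgroups of order 2.

17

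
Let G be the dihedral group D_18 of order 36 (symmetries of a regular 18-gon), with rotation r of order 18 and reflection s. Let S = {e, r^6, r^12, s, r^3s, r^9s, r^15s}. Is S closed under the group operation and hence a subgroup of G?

|S| = 7 does not divide |G| = 36, so by Lagrange S is not a subgroup.

No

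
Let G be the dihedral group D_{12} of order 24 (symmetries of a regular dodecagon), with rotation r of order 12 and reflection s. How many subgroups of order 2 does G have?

|G| = 24 and 2 | 24, so subgroups of order 2 are possible by Lagrange.
The subgroups of order 2 are: {e, r^10s}; {e, r^11s}; {e, r^2s}; {e, r^3s}; … (13 in all).
So G has 13 subgroups of order 2.

13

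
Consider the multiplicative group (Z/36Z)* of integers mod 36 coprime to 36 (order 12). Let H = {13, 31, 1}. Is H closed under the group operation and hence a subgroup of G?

No

13 ∈ H but its inverse 25 ∉ H, so H is not a subgroup.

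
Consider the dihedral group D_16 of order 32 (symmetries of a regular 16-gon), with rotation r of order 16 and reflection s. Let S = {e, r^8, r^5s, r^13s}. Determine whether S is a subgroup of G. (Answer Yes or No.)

Yes

|S| = 4 divides |G| = 32, consistent with Lagrange.
S contains the identity, every element's inverse is in S, and S is closed under ·: it is a subgroup.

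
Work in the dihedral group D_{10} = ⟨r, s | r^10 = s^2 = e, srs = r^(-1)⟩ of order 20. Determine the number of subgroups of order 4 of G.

|G| = 20 and 4 | 20, so subgroups of order 4 are possible by Lagrange.
The subgroups of order 4 are: {e, r^5, r^2s, r^7s}; {e, r^5, r^3s, r^8s}; {e, r^5, r^4s, r^9s}; {e, r^5, s, r^5s}; … (5 in all).
So G has 5 subgroups of order 4.

5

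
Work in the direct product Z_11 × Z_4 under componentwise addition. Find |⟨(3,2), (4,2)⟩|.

|⟨(3,2)⟩| = 22 and |⟨(4,2)⟩| = 22, so |H| is a multiple of lcm(22, 22) = 22 and divides |G| = 44.
Closing under the operation: H = {(0,0), (0,2), (1,0), (1,2), (2,0), (2,2), (3,0), (3,2), (4,0), (4,2), (5,0), (5,2), (6,0), (6,2), (7,0), (7,2), (8,0), (8,2), (9,0), (9,2), (10,0), (10,2)}, so |H| = 22.

22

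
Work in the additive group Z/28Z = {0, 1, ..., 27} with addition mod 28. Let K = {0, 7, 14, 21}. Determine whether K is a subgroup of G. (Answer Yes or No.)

|K| = 4 divides |G| = 28, consistent with Lagrange.
K contains the identity, every element's inverse is in K, and K is closed under +: it is a subgroup.
In fact K = ⟨21⟩.

Yes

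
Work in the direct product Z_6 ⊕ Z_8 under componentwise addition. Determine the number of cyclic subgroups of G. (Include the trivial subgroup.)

16

A cyclic subgroup of order d is generated by each of its φ(d) elements of order d, so the cyclic subgroups of order d number (#elements of order d)/φ(d).
Cyclic subgroups by order — order 1: 1; order 2: 3; order 3: 1; order 4: 2; order 6: 3; order 8: 2; order 12: 2; order 24: 2.
Total: 16.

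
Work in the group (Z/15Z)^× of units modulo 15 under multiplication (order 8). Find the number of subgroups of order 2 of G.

3

|G| = 8 and 2 | 8, so subgroups of order 2 are possible by Lagrange.
The subgroups of order 2 are: {1, 11}; {1, 14}; {1, 4}.
So G has 3 subgroups of order 2.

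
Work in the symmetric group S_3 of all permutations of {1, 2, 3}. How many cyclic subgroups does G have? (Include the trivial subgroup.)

A cyclic subgroup of order d is generated by each of its φ(d) elements of order d, so the cyclic subgroups of order d number (#elements of order d)/φ(d).
Cyclic subgroups by order — order 1: 1; order 2: 3; order 3: 1.
Total: 5.

5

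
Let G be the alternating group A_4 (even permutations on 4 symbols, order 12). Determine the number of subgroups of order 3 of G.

|G| = 12 and 3 | 12, so subgroups of order 3 are possible by Lagrange.
The subgroups of order 3 are: {e, (1 2 3), (1 3 2)}; {e, (1 2 4), (1 4 2)}; {e, (1 3 4), (1 4 3)}; {e, (2 3 4), (2 4 3)}.
So G has 4 subgroups of order 3.

4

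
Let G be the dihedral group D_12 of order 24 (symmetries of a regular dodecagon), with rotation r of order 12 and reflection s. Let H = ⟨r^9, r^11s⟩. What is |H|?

8

|⟨r^9⟩| = 4 and |⟨r^11s⟩| = 2, so |H| is a multiple of lcm(4, 2) = 4 and divides |G| = 24.
Closing under the operation: H = {e, r^3, r^6, r^9, r^2s, r^5s, r^8s, r^11s}, so |H| = 8.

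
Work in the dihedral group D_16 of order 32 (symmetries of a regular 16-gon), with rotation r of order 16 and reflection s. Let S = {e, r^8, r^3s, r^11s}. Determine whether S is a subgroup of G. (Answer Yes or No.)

Yes

|S| = 4 divides |G| = 32, consistent with Lagrange.
S contains the identity, every element's inverse is in S, and S is closed under ·: it is a subgroup.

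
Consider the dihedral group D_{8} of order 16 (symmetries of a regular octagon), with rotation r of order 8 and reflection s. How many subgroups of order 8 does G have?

|G| = 16 and 8 | 16, so subgroups of order 8 are possible by Lagrange.
The subgroups of order 8 are: {e, r, r^2, r^3, r^4, r^5, r^6, r^7}; {e, r^2, r^4, r^6, s, r^2s, r^4s, r^6s}; {e, r^2, r^4, r^6, rs, r^3s, r^5s, r^7s}.
So G has 3 subgroups of order 8.

3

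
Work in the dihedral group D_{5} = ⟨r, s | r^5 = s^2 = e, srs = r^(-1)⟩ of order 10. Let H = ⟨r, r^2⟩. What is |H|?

5

|⟨r⟩| = 5 and |⟨r^2⟩| = 5, so |H| is a multiple of lcm(5, 5) = 5 and divides |G| = 10.
Closing under the operation: H = {e, r, r^2, r^3, r^4}, so |H| = 5.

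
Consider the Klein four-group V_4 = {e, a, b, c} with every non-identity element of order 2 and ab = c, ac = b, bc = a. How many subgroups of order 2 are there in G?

3

|G| = 4 and 2 | 4, so subgroups of order 2 are possible by Lagrange.
The subgroups of order 2 are: {e, a}; {e, b}; {e, c}.
So G has 3 subgroups of order 2.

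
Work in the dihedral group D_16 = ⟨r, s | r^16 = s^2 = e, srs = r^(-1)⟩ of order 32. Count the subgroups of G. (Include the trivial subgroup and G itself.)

|G| = 32, so by Lagrange every subgroup order divides 32. Divisors: 1, 2, 4, 8, 16, 32.
Subgroups by order — order 1: 1; order 2: 17; order 4: 9; order 8: 5; order 16: 3; order 32: 1.
Total: 1 + 17 + 9 + 5 + 3 + 1 = 36.

36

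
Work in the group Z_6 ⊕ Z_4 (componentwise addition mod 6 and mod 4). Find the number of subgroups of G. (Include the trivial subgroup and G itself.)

16

|G| = 24, so by Lagrange every subgroup order divides 24. Divisors: 1, 2, 3, 4, 6, 8, 12, 24.
Subgroups by order — order 1: 1; order 2: 3; order 3: 1; order 4: 3; order 6: 3; order 8: 1; order 12: 3; order 24: 1.
Total: 1 + 3 + 1 + 3 + 3 + 1 + 3 + 1 = 16.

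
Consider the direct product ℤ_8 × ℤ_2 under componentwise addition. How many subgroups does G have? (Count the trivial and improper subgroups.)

11

|G| = 16, so by Lagrange every subgroup order divides 16. Divisors: 1, 2, 4, 8, 16.
Subgroups by order — order 1: 1; order 2: 3; order 4: 3; order 8: 3; order 16: 1.
Total: 1 + 3 + 3 + 3 + 1 = 11.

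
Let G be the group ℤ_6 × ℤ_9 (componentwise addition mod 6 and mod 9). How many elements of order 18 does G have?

18

An element (a,b) has order lcm(ord(a), ord(b)); count pairs with lcm equal to 18.
Enumerating gives 18 such elements.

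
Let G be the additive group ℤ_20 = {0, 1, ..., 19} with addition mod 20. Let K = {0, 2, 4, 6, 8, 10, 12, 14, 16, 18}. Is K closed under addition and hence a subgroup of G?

Yes

|K| = 10 divides |G| = 20, consistent with Lagrange.
K contains the identity, every element's inverse is in K, and K is closed under +: it is a subgroup.
In fact K = ⟨2⟩.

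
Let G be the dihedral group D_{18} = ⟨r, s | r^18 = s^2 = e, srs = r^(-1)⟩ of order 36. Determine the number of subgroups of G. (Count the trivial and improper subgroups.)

45

|G| = 36, so by Lagrange every subgroup order divides 36. Divisors: 1, 2, 3, 4, 6, 9, 12, 18, 36.
Subgroups by order — order 1: 1; order 2: 19; order 3: 1; order 4: 9; order 6: 7; order 9: 1; order 12: 3; order 18: 3; order 36: 1.
Total: 1 + 19 + 1 + 9 + 7 + 1 + 3 + 3 + 1 = 45.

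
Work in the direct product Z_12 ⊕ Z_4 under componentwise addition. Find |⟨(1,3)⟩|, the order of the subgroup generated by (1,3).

12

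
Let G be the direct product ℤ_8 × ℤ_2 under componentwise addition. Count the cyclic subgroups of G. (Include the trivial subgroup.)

A cyclic subgroup of order d is generated by each of its φ(d) elements of order d, so the cyclic subgroups of order d number (#elements of order d)/φ(d).
Cyclic subgroups by order — order 1: 1; order 2: 3; order 4: 2; order 8: 2.
Total: 8.

8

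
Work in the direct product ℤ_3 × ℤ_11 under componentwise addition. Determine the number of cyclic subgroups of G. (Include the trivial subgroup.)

A cyclic subgroup of order d is generated by each of its φ(d) elements of order d, so the cyclic subgroups of order d number (#elements of order d)/φ(d).
Cyclic subgroups by order — order 1: 1; order 3: 1; order 11: 1; order 33: 1.
Total: 4.

4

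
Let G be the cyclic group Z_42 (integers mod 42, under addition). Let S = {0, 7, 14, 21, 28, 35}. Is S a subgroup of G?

Yes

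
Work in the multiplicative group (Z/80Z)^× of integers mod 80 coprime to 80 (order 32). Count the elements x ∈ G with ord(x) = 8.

0

No element of G has order 8 (even though 8 | 32).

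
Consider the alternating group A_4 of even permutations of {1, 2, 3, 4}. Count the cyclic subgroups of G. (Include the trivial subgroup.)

8

A cyclic subgroup of order d is generated by each of its φ(d) elements of order d, so the cyclic subgroups of order d number (#elements of order d)/φ(d).
Cyclic subgroups by order — order 1: 1; order 2: 3; order 3: 4.
Total: 8.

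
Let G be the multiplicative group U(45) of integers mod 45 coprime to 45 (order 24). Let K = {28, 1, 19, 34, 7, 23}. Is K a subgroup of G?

34 ∈ K but its inverse 4 ∉ K, so K is not a subgroup.

No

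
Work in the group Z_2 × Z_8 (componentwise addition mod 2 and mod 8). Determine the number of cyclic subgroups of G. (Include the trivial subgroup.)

8

Each element a generates a cyclic subgroup ⟨a⟩; distinct elements may generate the same one (a cyclic group of order d has φ(d) generators).
Cyclic subgroups by order — order 1: 1; order 2: 3; order 4: 2; order 8: 2.
Total: 8.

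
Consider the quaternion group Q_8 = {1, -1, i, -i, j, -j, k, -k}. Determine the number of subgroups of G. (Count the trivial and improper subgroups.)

|G| = 8, so by Lagrange every subgroup order divides 8. Divisors: 1, 2, 4, 8.
Subgroups by order — order 1: 1; order 2: 1; order 4: 3; order 8: 1.
Total: 1 + 1 + 3 + 1 = 6.

6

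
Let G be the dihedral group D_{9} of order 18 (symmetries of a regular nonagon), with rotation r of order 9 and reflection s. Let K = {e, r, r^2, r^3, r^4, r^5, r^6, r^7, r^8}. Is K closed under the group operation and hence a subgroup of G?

|K| = 9 divides |G| = 18, consistent with Lagrange.
K contains the identity, every element's inverse is in K, and K is closed under ·: it is a subgroup.
In fact K = ⟨r^4⟩.

Yes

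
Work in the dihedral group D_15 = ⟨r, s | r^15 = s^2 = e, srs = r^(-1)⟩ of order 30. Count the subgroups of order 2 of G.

|G| = 30 and 2 | 30, so subgroups of order 2 are possible by Lagrange.
The subgroups of order 2 are: {e, r^10s}; {e, r^11s}; {e, r^12s}; {e, r^13s}; … (15 in all).
So G has 15 subgroups of order 2.

15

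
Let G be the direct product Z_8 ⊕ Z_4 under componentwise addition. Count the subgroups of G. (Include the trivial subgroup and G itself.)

22

|G| = 32, so by Lagrange every subgroup order divides 32. Divisors: 1, 2, 4, 8, 16, 32.
Subgroups by order — order 1: 1; order 2: 3; order 4: 7; order 8: 7; order 16: 3; order 32: 1.
Total: 1 + 3 + 7 + 7 + 3 + 1 = 22.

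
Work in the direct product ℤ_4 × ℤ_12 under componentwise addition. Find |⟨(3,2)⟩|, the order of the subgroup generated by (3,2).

The order of (3,2) in Z_4 × Z_12 is lcm(ord(3) in Z_4, ord(2) in Z_12).
ord(3) = 4 and ord(2) = 6, so |⟨(3,2)⟩| = lcm(4, 6) = 12.

12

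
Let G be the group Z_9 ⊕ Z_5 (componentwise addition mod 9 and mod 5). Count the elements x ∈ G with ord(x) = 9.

6

An element (a,b) has order lcm(ord(a), ord(b)); count pairs with lcm equal to 9.
Enumerating gives 6 such elements.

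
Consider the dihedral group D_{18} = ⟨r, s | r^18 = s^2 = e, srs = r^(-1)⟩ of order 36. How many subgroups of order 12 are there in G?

|G| = 36 and 12 | 36, so subgroups of order 12 are possible by Lagrange.
The subgroups of order 12 are: {e, r^3, r^6, r^9, r^12, r^15, rs, r^4s, r^7s, r^10s, r^13s, r^16s}; {e, r^3, r^6, r^9, r^12, r^15, r^2s, r^5s, r^8s, r^11s, r^14s, r^17s}; {e, r^3, r^6, r^9, r^12, r^15, s, r^3s, r^6s, r^9s, r^12s, r^15s}.
So G has 3 subgroups of order 12.

3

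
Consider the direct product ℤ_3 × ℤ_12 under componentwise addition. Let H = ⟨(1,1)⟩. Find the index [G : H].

3

|⟨(1,1)⟩| = 12 and |G| = 36.
By Lagrange, [G : H] = |G|/|H| = 36/12 = 3.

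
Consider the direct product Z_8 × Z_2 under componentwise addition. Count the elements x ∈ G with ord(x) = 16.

An element (a,b) has order lcm(ord(a), ord(b)); count pairs with lcm equal to 16.
Enumerating gives 0 such elements.

0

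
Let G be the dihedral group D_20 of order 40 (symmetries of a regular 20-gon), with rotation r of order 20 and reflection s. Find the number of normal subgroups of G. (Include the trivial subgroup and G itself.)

9

G has 48 subgroups. Checking conjugation-invariance by order — order 1: 1/1 normal; order 2: 1/21 normal; order 4: 1/11 normal; order 5: 1/1 normal; order 8: 0/5 normal; order 10: 1/5 normal; order 20: 3/3 normal; order 40: 1/1 normal.
Total normal subgroups: 9.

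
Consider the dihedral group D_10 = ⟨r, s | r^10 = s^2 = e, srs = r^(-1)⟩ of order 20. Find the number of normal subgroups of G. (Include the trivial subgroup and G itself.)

7

G has 22 subgroups. Checking conjugation-invariance by order — order 1: 1/1 normal; order 2: 1/11 normal; order 4: 0/5 normal; order 5: 1/1 normal; order 10: 3/3 normal; order 20: 1/1 normal.
Total normal subgroups: 7.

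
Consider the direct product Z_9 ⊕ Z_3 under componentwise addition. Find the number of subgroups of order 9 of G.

|G| = 27 and 9 | 27, so subgroups of order 9 are possible by Lagrange.
The subgroups of order 9 are: {(0,0), (0,1), (0,2), (3,0), (3,1), (3,2), (6,0), (6,1), (6,2)}; {(0,0), (1,0), (2,0), (3,0), (4,0), (5,0), (6,0), (7,0), (8,0)}; {(0,0), (1,1), (2,2), (3,0), (4,1), (5,2), (6,0), (7,1), (8,2)}; {(0,0), (1,2), (2,1), (3,0), (4,2), (5,1), (6,0), (7,2), (8,1)}.
So G has 4 subgroups of order 9.

4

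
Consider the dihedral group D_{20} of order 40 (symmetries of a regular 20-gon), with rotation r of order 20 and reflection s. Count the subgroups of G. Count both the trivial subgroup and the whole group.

48

|G| = 40, so by Lagrange every subgroup order divides 40. Divisors: 1, 2, 4, 5, 8, 10, 20, 40.
Subgroups by order — order 1: 1; order 2: 21; order 4: 11; order 5: 1; order 8: 5; order 10: 5; order 20: 3; order 40: 1.
Total: 1 + 21 + 11 + 1 + 5 + 5 + 3 + 1 = 48.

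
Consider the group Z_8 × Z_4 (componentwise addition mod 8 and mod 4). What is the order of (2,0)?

4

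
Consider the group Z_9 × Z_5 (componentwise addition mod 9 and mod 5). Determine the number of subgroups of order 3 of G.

1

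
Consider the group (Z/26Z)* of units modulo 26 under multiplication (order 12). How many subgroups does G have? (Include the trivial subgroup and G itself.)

6

|G| = 12, so by Lagrange every subgroup order divides 12. Divisors: 1, 2, 3, 4, 6, 12.
Subgroups by order — order 1: 1; order 2: 1; order 3: 1; order 4: 1; order 6: 1; order 12: 1.
Total: 1 + 1 + 1 + 1 + 1 + 1 = 6.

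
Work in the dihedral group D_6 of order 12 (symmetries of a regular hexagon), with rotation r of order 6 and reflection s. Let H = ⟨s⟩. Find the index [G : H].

6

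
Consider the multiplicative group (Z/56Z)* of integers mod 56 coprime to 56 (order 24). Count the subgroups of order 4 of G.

7

|G| = 24 and 4 | 24, so subgroups of order 4 are possible by Lagrange.
The subgroups of order 4 are: {1, 13, 15, 27}; {1, 13, 29, 41}; {1, 13, 43, 55}; {1, 15, 29, 43}; … (7 in all).
So G has 7 subgroups of order 4.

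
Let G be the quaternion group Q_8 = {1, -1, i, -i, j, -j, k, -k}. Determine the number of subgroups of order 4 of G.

|G| = 8 and 4 | 8, so subgroups of order 4 are possible by Lagrange.
The subgroups of order 4 are: {1, -1, i, -i}; {1, -1, j, -j}; {1, -1, k, -k}.
So G has 3 subgroups of order 4.

3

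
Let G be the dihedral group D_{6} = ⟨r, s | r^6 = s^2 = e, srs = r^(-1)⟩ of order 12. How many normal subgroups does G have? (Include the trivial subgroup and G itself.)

7

G has 16 subgroups. Checking conjugation-invariance by order — order 1: 1/1 normal; order 2: 1/7 normal; order 3: 1/1 normal; order 4: 0/3 normal; order 6: 3/3 normal; order 12: 1/1 normal.
Total normal subgroups: 7.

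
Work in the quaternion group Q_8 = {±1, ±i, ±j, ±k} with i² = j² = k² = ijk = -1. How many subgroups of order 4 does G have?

3

|G| = 8 and 4 | 8, so subgroups of order 4 are possible by Lagrange.
The subgroups of order 4 are: {1, -1, i, -i}; {1, -1, j, -j}; {1, -1, k, -k}.
So G has 3 subgroups of order 4.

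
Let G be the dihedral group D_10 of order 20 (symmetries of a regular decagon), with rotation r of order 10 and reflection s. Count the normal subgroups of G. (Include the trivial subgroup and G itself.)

7

G has 22 subgroups. Checking conjugation-invariance by order — order 1: 1/1 normal; order 2: 1/11 normal; order 4: 0/5 normal; order 5: 1/1 normal; order 10: 3/3 normal; order 20: 1/1 normal.
Total normal subgroups: 7.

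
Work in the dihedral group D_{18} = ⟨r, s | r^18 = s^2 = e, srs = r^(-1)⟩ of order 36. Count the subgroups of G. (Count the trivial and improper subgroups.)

45

|G| = 36, so by Lagrange every subgroup order divides 36. Divisors: 1, 2, 3, 4, 6, 9, 12, 18, 36.
Subgroups by order — order 1: 1; order 2: 19; order 3: 1; order 4: 9; order 6: 7; order 9: 1; order 12: 3; order 18: 3; order 36: 1.
Total: 1 + 19 + 1 + 9 + 7 + 1 + 3 + 3 + 1 = 45.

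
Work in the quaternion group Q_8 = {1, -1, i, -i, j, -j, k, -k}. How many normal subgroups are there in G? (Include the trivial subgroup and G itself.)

G has 6 subgroups. Checking conjugation-invariance by order — order 1: 1/1 normal; order 2: 1/1 normal; order 4: 3/3 normal; order 8: 1/1 normal.
Total normal subgroups: 6.

6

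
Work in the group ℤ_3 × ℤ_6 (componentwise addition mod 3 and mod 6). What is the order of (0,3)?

The order of (0,3) in Z_3 × Z_6 is lcm(ord(0) in Z_3, ord(3) in Z_6).
ord(0) = 1 and ord(3) = 2, so |⟨(0,3)⟩| = lcm(1, 2) = 2.

2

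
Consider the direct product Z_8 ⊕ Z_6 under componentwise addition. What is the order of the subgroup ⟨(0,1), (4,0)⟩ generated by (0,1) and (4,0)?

|⟨(0,1)⟩| = 6 and |⟨(4,0)⟩| = 2, so |H| is a multiple of lcm(6, 2) = 6 and divides |G| = 48.
Closing under the operation: H = {(0,0), (0,1), (0,2), (0,3), (0,4), (0,5), (4,0), (4,1), (4,2), (4,3), (4,4), (4,5)}, so |H| = 12.

12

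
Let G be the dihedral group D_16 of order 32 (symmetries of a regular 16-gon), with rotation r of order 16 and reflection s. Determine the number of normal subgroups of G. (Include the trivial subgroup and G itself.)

G has 36 subgroups. Checking conjugation-invariance by order — order 1: 1/1 normal; order 2: 1/17 normal; order 4: 1/9 normal; order 8: 1/5 normal; order 16: 3/3 normal; order 32: 1/1 normal.
Total normal subgroups: 8.

8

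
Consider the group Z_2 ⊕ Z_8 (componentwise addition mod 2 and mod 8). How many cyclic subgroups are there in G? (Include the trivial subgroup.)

8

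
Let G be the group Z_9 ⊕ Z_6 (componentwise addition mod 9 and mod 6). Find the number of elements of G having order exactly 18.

18

An element (a,b) has order lcm(ord(a), ord(b)); count pairs with lcm equal to 18.
Enumerating gives 18 such elements.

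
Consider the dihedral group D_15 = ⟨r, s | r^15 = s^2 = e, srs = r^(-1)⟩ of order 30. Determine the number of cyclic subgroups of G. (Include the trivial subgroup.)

19

Group the elements of G by the cyclic subgroup they generate; each cyclic subgroup of order d accounts for φ(d) elements.
Cyclic subgroups by order — order 1: 1; order 2: 15; order 3: 1; order 5: 1; order 15: 1.
Total: 19.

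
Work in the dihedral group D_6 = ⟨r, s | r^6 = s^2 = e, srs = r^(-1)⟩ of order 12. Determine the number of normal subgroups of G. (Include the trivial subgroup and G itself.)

7

G has 16 subgroups. Checking conjugation-invariance by order — order 1: 1/1 normal; order 2: 1/7 normal; order 3: 1/1 normal; order 4: 0/3 normal; order 6: 3/3 normal; order 12: 1/1 normal.
Total normal subgroups: 7.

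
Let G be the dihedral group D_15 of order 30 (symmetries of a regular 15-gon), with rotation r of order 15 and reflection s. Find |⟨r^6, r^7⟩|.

|⟨r^6⟩| = 5 and |⟨r^7⟩| = 15, so |H| is a multiple of lcm(5, 15) = 15 and divides |G| = 30.
Closing under the operation: H = {e, r, r^2, r^3, r^4, r^5, r^6, r^7, r^8, r^9, r^10, r^11, r^12, r^13, r^14}, so |H| = 15.

15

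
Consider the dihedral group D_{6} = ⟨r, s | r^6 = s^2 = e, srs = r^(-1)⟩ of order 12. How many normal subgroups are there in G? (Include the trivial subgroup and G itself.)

7

G has 16 subgroups. Checking conjugation-invariance by order — order 1: 1/1 normal; order 2: 1/7 normal; order 3: 1/1 normal; order 4: 0/3 normal; order 6: 3/3 normal; order 12: 1/1 normal.
Total normal subgroups: 7.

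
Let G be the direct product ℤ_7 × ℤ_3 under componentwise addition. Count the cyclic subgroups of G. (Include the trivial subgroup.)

4

Each element a generates a cyclic subgroup ⟨a⟩; distinct elements may generate the same one (a cyclic group of order d has φ(d) generators).
Cyclic subgroups by order — order 1: 1; order 3: 1; order 7: 1; order 21: 1.
Total: 4.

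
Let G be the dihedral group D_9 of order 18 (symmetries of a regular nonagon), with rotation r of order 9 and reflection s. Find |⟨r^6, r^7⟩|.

9

|⟨r^6⟩| = 3 and |⟨r^7⟩| = 9, so |H| is a multiple of lcm(3, 9) = 9 and divides |G| = 18.
Closing under the operation: H = {e, r, r^2, r^3, r^4, r^5, r^6, r^7, r^8}, so |H| = 9.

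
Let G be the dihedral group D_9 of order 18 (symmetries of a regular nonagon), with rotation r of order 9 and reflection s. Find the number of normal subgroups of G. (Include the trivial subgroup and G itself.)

4

G has 16 subgroups. Checking conjugation-invariance by order — order 1: 1/1 normal; order 2: 0/9 normal; order 3: 1/1 normal; order 6: 0/3 normal; order 9: 1/1 normal; order 18: 1/1 normal.
Total normal subgroups: 4.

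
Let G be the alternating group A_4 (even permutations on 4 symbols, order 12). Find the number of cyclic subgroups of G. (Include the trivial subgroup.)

8

Group the elements of G by the cyclic subgroup they generate; each cyclic subgroup of order d accounts for φ(d) elements.
Cyclic subgroups by order — order 1: 1; order 2: 3; order 3: 4.
Total: 8.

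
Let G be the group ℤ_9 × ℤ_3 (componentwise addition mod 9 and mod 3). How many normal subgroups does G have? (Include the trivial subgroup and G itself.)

10

G is abelian, so every subgroup is normal.
G has 10 subgroups in total, hence 10 normal subgroups.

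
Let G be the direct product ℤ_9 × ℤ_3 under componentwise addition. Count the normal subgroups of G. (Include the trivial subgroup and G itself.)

G is abelian, so every subgroup is normal.
G has 10 subgroups in total, hence 10 normal subgroups.

10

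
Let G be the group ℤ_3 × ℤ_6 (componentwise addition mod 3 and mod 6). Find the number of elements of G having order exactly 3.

An element (a,b) has order lcm(ord(a), ord(b)); count pairs with lcm equal to 3.
Enumerating gives 8 such elements.

8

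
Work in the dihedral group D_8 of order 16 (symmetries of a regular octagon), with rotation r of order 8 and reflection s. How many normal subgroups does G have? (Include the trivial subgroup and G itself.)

G has 19 subgroups. Checking conjugation-invariance by order — order 1: 1/1 normal; order 2: 1/9 normal; order 4: 1/5 normal; order 8: 3/3 normal; order 16: 1/1 normal.
Total normal subgroups: 7.

7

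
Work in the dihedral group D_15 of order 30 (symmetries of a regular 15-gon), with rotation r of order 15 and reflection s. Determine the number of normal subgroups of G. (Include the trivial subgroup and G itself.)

G has 28 subgroups. Checking conjugation-invariance by order — order 1: 1/1 normal; order 2: 0/15 normal; order 3: 1/1 normal; order 5: 1/1 normal; order 6: 0/5 normal; order 10: 0/3 normal; order 15: 1/1 normal; order 30: 1/1 normal.
Total normal subgroups: 5.

5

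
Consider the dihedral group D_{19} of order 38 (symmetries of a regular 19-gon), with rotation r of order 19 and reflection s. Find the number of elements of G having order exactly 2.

19

Enumerating element orders in G gives 19 elements of order 2.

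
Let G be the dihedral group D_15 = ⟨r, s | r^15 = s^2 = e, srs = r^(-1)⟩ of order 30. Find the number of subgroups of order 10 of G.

|G| = 30 and 10 | 30, so subgroups of order 10 are possible by Lagrange.
The subgroups of order 10 are: {e, r^3, r^6, r^9, r^12, rs, r^4s, r^7s, r^10s, r^13s}; {e, r^3, r^6, r^9, r^12, r^2s, r^5s, r^8s, r^11s, r^14s}; {e, r^3, r^6, r^9, r^12, s, r^3s, r^6s, r^9s, r^12s}.
So G has 3 subgroups of order 10.

3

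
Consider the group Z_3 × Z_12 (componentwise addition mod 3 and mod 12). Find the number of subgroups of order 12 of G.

|G| = 36 and 12 | 36, so subgroups of order 12 are possible by Lagrange.
The subgroups of order 12 are: {(0,0), (0,1), (0,2), (0,3), (0,4), (0,5), (0,6), (0,7), (0,8), (0,9), (0,10), (0,11)}; {(0,0), (0,3), (0,6), (0,9), (1,0), (1,3), (1,6), (1,9), (2,0), (2,3), (2,6), (2,9)}; {(0,0), (0,3), (0,6), (0,9), (1,1), (1,4), (1,7), (1,10), (2,2), (2,5), (2,8), (2,11)}; {(0,0), (0,3), (0,6), (0,9), (1,2), (1,5), (1,8), (1,11), (2,1), (2,4), (2,7), (2,10)}.
So G has 4 subgroups of order 12.

4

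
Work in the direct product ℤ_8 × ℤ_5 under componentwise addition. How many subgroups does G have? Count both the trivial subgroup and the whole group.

8

|G| = 40, so by Lagrange every subgroup order divides 40. Divisors: 1, 2, 4, 5, 8, 10, 20, 40.
Subgroups by order — order 1: 1; order 2: 1; order 4: 1; order 5: 1; order 8: 1; order 10: 1; order 20: 1; order 40: 1.
Total: 1 + 1 + 1 + 1 + 1 + 1 + 1 + 1 = 8.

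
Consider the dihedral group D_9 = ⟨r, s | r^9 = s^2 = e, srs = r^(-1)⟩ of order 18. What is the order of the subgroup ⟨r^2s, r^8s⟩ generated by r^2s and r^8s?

|⟨r^2s⟩| = 2 and |⟨r^8s⟩| = 2, so |H| is a multiple of lcm(2, 2) = 2 and divides |G| = 18.
Closing under the operation: H = {e, r^3, r^6, r^2s, r^5s, r^8s}, so |H| = 6.

6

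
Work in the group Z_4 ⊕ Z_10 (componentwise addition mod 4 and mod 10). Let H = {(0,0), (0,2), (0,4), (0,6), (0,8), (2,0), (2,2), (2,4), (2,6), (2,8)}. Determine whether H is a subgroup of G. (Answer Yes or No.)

|H| = 10 divides |G| = 40, consistent with Lagrange.
H contains the identity, every element's inverse is in H, and H is closed under +: it is a subgroup.
In fact H = ⟨(2,4)⟩.

Yes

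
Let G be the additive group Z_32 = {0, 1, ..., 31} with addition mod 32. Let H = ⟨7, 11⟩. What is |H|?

|⟨7⟩| = 32 and |⟨11⟩| = 32, so |H| is a multiple of lcm(32, 32) = 32 and divides |G| = 32.
Closing {7, 11} under the group operation gives all of G, so |H| = 32.

32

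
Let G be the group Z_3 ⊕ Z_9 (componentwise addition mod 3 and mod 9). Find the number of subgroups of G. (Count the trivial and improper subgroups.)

|G| = 27, so by Lagrange every subgroup order divides 27. Divisors: 1, 3, 9, 27.
Subgroups by order — order 1: 1; order 3: 4; order 9: 4; order 27: 1.
Total: 1 + 4 + 4 + 1 = 10.

10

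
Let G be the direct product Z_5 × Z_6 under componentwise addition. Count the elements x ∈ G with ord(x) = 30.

8

An element (a,b) has order lcm(ord(a), ord(b)); count pairs with lcm equal to 30.
Enumerating gives 8 such elements.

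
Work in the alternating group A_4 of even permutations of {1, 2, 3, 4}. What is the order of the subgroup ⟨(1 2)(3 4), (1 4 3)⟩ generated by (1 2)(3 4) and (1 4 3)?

12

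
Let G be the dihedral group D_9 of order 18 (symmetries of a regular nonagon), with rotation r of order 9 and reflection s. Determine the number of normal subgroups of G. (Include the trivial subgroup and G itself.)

4

G has 16 subgroups. Checking conjugation-invariance by order — order 1: 1/1 normal; order 2: 0/9 normal; order 3: 1/1 normal; order 6: 0/3 normal; order 9: 1/1 normal; order 18: 1/1 normal.
Total normal subgroups: 4.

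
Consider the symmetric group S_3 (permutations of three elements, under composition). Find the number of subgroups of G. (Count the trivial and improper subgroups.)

|G| = 6, so by Lagrange every subgroup order divides 6. Divisors: 1, 2, 3, 6.
Subgroups by order — order 1: 1; order 2: 3; order 3: 1; order 6: 1.
Total: 1 + 3 + 1 + 1 = 6.

6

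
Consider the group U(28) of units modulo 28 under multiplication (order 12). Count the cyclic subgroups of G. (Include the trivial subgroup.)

Group the elements of G by the cyclic subgroup they generate; each cyclic subgroup of order d accounts for φ(d) elements.
Cyclic subgroups by order — order 1: 1; order 2: 3; order 3: 1; order 6: 3.
Total: 8.

8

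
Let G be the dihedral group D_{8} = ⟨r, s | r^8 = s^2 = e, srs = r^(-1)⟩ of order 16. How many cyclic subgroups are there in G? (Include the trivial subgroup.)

Group the elements of G by the cyclic subgroup they generate; each cyclic subgroup of order d accounts for φ(d) elements.
Cyclic subgroups by order — order 1: 1; order 2: 9; order 4: 1; order 8: 1.
Total: 12.

12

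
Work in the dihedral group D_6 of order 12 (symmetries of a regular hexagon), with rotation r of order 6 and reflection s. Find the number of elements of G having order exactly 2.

7

The elements of order 2 are: r^3, s, rs, r^2s, r^3s, r^4s, r^5s.
That's 7.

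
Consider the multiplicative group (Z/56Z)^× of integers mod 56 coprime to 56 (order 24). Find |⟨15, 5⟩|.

12

|⟨15⟩| = 2 and |⟨5⟩| = 6, so |H| is a multiple of lcm(2, 6) = 6 and divides |G| = 24.
Closing under the operation: H = {1, 3, 5, 9, 13, 15, 19, 23, 25, 27, 39, 45}, so |H| = 12.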